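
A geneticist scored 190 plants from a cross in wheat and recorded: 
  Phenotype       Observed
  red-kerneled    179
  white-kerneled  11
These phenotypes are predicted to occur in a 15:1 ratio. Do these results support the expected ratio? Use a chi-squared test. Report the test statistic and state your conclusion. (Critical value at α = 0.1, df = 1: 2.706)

Expected counts for N = 190 under a 15:1 ratio (total parts = 16):
  red-kerneled: 190 × 15/16 = 178.125
  white-kerneled: 190 × 1/16 = 11.875
χ² = Σ (O − E)² / E
  red-kerneled: (179 − 178.125)² / 178.125 = 0.0043
  white-kerneled: (11 − 11.875)² / 11.875 = 0.0645
χ² = 0.0043 + 0.0645 = 0.0688 ≈ 0.069
Degrees of freedom = 2 − 1 = 1; critical value at α = 0.1 is 2.706.
Since 0.069 < 2.706, we fail to reject the null hypothesis — the data are consistent with the 15:1 ratio.

0.069; consistent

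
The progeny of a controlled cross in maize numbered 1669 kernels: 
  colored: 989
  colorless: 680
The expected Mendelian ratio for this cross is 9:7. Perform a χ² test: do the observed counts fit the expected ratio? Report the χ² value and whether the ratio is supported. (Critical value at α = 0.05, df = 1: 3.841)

Expected counts for N = 1669 under a 9:7 ratio (total parts = 16):
  colored: 1669 × 9/16 = 938.8125
  colorless: 1669 × 7/16 = 730.1875
χ² = Σ (O − E)² / E
  colored: (989 − 938.8125)² / 938.8125 = 2.6829
  colorless: (680 − 730.1875)² / 730.1875 = 3.4495
χ² = 2.6829 + 3.4495 = 6.1324 ≈ 6.132
Degrees of freedom = 2 − 1 = 1; critical value at α = 0.05 is 3.841.
Since 6.132 > 3.841, we reject the null hypothesis — the data do not fit the 9:7 ratio.

6.132; not consistent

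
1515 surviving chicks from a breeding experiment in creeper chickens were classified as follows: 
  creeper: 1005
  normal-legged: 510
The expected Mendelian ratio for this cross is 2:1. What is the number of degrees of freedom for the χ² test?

A goodness-of-fit test with 2 phenotype classes has df = 2 − 1 = 1.

1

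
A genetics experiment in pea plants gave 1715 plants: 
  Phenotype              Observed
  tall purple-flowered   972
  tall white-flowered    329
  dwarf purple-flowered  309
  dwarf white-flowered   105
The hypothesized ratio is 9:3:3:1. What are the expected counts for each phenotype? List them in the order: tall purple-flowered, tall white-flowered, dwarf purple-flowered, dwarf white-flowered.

964.6875, 321.5625, 321.5625, 107.1875

Expected counts for N = 1715 under a 9:3:3:1 ratio (total parts = 16):
  tall purple-flowered: 1715 × 9/16 = 964.6875
  tall white-flowered: 1715 × 3/16 = 321.5625
  dwarf purple-flowered: 1715 × 3/16 = 321.5625
  dwarf white-flowered: 1715 × 1/16 = 107.1875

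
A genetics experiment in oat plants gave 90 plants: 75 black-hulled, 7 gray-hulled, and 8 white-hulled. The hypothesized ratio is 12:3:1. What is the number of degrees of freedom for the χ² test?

2

A goodness-of-fit test with 3 phenotype classes has df = 3 − 1 = 2.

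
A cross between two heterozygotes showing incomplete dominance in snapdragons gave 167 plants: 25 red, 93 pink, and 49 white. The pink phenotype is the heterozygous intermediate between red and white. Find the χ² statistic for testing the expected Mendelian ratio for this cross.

9.060

With incomplete dominance, a heterozygote × heterozygote cross gives a 1:2:1 phenotypic ratio.
Total ratio parts = 4. Expected numbers out of 167:
  red: 167 × 1/4 = 41.75
  pink: 167 × 2/4 = 83.5
  white: 167 × 1/4 = 41.75
χ² = Σ (O − E)² / E
  red: (25 − 41.75)² / 41.75 = 6.7201
  pink: (93 − 83.5)² / 83.5 = 1.0808
  white: (49 − 41.75)² / 41.75 = 1.2590
χ² = 6.7201 + 1.0808 + 1.2590 = 9.0599 ≈ 9.060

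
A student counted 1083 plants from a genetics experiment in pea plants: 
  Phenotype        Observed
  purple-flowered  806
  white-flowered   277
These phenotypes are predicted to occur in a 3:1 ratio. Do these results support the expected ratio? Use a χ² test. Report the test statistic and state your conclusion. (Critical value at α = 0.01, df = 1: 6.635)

0.192; consistent

Under the 3:1 hypothesis (Σ ratio = 4, N = 1083):
  purple-flowered: 1083 × 3/4 = 812.25
  white-flowered: 1083 × 1/4 = 270.75
χ² = Σ (O − E)² / E
  purple-flowered: (806 − 812.25)² / 812.25 = 0.0481
  white-flowered: (277 − 270.75)² / 270.75 = 0.1443
χ² = 0.0481 + 0.1443 = 0.1924 ≈ 0.192
Degrees of freedom = 2 − 1 = 1; critical value at α = 0.01 is 6.635.
Since 0.192 < 6.635, we fail to reject the null hypothesis — the data are consistent with the 3:1 ratio.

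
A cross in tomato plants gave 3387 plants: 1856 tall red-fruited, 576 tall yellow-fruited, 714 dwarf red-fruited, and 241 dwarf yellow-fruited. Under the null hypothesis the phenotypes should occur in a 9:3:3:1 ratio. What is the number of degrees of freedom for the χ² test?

A goodness-of-fit test with 4 phenotype classes has df = 4 − 1 = 3.

3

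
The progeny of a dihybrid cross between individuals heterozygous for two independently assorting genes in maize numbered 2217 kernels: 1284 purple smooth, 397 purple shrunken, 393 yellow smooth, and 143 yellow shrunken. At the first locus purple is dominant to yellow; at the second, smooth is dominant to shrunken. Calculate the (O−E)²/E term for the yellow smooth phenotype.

A dihybrid F₂ with independent assortment and complete dominance at both loci gives a 9:3:3:1 phenotypic ratio.
Expected counts for N = 2217 under a 9:3:3:1 ratio (total parts = 16):
  purple smooth: 2217 × 9/16 = 1247.0625
  purple shrunken: 2217 × 3/16 = 415.6875
  yellow smooth: 2217 × 3/16 = 415.6875
  yellow shrunken: 2217 × 1/16 = 138.5625
Contribution of yellow smooth: (393 − 415.6875)² / 415.6875 = 1.2382

1.238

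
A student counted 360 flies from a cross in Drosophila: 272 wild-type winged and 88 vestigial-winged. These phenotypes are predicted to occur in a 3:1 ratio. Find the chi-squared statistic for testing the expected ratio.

0.059

Under the 3:1 hypothesis (Σ ratio = 4, N = 360):
  wild-type winged: 360 × 3/4 = 270
  vestigial-winged: 360 × 1/4 = 90
χ² = Σ (O − E)² / E
  wild-type winged: (272 − 270)² / 270 = 0.0148
  vestigial-winged: (88 − 90)² / 90 = 0.0444
χ² = 0.0148 + 0.0444 = 0.0592 ≈ 0.059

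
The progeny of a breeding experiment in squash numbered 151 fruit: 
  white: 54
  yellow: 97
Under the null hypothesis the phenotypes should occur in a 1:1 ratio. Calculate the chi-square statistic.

12.245

Under the 1:1 hypothesis (Σ ratio = 2, N = 151):
  white: 151 × 1/2 = 75.5
  yellow: 151 × 1/2 = 75.5
χ² = Σ (O − E)² / E
  white: (54 − 75.5)² / 75.5 = 6.1225
  yellow: (97 − 75.5)² / 75.5 = 6.1225
χ² = 6.1225 + 6.1225 = 12.245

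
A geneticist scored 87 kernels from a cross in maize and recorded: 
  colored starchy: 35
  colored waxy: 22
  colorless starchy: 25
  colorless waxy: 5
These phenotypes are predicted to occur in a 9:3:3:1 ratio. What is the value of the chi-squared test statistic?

Expected counts for N = 87 under a 9:3:3:1 ratio (total parts = 16):
  colored starchy: 87 × 9/16 = 48.9375
  colored waxy: 87 × 3/16 = 16.3125
  colorless starchy: 87 × 3/16 = 16.3125
  colorless waxy: 87 × 1/16 = 5.4375
χ² = Σ (O − E)² / E
  colored starchy: (35 − 48.9375)² / 48.9375 = 3.9694
  colored waxy: (22 − 16.3125)² / 16.3125 = 1.9830
  colorless starchy: (25 − 16.3125)² / 16.3125 = 4.6267
  colorless waxy: (5 − 5.4375)² / 5.4375 = 0.0352
χ² = 3.9694 + 1.9830 + 4.6267 + 0.0352 = 10.6143 ≈ 10.614

10.614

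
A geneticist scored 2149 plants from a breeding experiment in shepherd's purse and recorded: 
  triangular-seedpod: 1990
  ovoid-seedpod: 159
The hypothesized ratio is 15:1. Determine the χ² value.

Expected counts for N = 2149 under a 15:1 ratio (total parts = 16):
  triangular-seedpod: 2149 × 15/16 = 2014.6875
  ovoid-seedpod: 2149 × 1/16 = 134.3125
χ² = Σ (O − E)² / E
  triangular-seedpod: (1990 − 2014.6875)² / 2014.6875 = 0.3025
  ovoid-seedpod: (159 − 134.3125)² / 134.3125 = 4.5377
χ² = 0.3025 + 4.5377 = 4.8402 ≈ 4.840

4.840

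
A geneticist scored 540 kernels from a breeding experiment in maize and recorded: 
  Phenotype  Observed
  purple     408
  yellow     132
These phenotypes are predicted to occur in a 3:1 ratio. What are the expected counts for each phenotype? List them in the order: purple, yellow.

Expected counts for N = 540 under a 3:1 ratio (total parts = 4):
  purple: 540 × 3/4 = 405
  yellow: 540 × 1/4 = 135

405, 135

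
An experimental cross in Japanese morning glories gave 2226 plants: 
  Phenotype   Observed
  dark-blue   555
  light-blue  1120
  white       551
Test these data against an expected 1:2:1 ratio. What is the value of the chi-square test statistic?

0.102

The 1:2:1 ratio has 4 parts, so with N = 2226 the expected counts are:
  dark-blue: 2226 × 1/4 = 556.5
  light-blue: 2226 × 2/4 = 1113
  white: 2226 × 1/4 = 556.5
χ² = Σ (O − E)² / E
  dark-blue: (555 − 556.5)² / 556.5 = 0.0040
  light-blue: (1120 − 1113)² / 1113 = 0.0440
  white: (551 − 556.5)² / 556.5 = 0.0544
χ² = 0.0040 + 0.0440 + 0.0544 = 0.1024 ≈ 0.102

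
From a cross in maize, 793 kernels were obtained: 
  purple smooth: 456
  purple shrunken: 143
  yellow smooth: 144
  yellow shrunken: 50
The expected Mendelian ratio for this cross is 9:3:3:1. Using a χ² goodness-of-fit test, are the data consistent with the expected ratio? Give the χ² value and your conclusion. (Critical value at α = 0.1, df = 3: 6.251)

Total ratio parts = 16. Expected numbers out of 793:
  purple smooth: 793 × 9/16 = 446.0625
  purple shrunken: 793 × 3/16 = 148.6875
  yellow smooth: 793 × 3/16 = 148.6875
  yellow shrunken: 793 × 1/16 = 49.5625
χ² = Σ (O − E)² / E
  purple smooth: (456 − 446.0625)² / 446.0625 = 0.2214
  purple shrunken: (143 − 148.6875)² / 148.6875 = 0.2176
  yellow smooth: (144 − 148.6875)² / 148.6875 = 0.1478
  yellow shrunken: (50 − 49.5625)² / 49.5625 = 0.0039
χ² = 0.2214 + 0.2176 + 0.1478 + 0.0039 = 0.5907 ≈ 0.591
Degrees of freedom = 4 − 1 = 3; critical value at α = 0.1 is 6.251.
Since 0.591 < 6.251, we fail to reject the null hypothesis — the data are consistent with the 9:3:3:1 ratio.

0.591; consistent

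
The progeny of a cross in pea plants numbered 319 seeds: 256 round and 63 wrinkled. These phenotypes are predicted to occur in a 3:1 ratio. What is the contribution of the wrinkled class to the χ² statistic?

3.518

Under the 3:1 hypothesis (Σ ratio = 4, N = 319):
  round: 319 × 3/4 = 239.25
  wrinkled: 319 × 1/4 = 79.75
Contribution of wrinkled: (63 − 79.75)² / 79.75 = 3.5180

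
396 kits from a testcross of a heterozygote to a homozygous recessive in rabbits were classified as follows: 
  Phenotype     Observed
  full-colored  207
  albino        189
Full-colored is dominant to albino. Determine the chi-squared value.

A testcross of a heterozygote (Aa × aa) gives a 1:1 phenotypic ratio.
Under the 1:1 hypothesis (Σ ratio = 2, N = 396):
  full-colored: 396 × 1/2 = 198
  albino: 396 × 1/2 = 198
χ² = Σ (O − E)² / E
  full-colored: (207 − 198)² / 198 = 0.4091
  albino: (189 − 198)² / 198 = 0.4091
χ² = 0.4091 + 0.4091 = 0.8182 ≈ 0.818

0.818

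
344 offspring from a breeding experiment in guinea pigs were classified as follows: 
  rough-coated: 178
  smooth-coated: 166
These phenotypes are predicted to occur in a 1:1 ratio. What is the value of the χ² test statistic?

0.419

The 1:1 ratio has 2 parts, so with N = 344 the expected counts are:
  rough-coated: 344 × 1/2 = 172
  smooth-coated: 344 × 1/2 = 172
χ² = Σ (O − E)² / E
  rough-coated: (178 − 172)² / 172 = 0.2093
  smooth-coated: (166 − 172)² / 172 = 0.2093
χ² = 0.2093 + 0.2093 = 0.4186 ≈ 0.419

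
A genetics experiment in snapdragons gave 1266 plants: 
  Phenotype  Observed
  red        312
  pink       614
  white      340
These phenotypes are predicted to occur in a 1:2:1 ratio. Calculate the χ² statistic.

2.379

Expected counts for N = 1266 under a 1:2:1 ratio (total parts = 4):
  red: 1266 × 1/4 = 316.5
  pink: 1266 × 2/4 = 633
  white: 1266 × 1/4 = 316.5
χ² = Σ (O − E)² / E
  red: (312 − 316.5)² / 316.5 = 0.0640
  pink: (614 − 633)² / 633 = 0.5703
  white: (340 − 316.5)² / 316.5 = 1.7449
χ² = 0.0640 + 0.5703 + 1.7449 = 2.3792 ≈ 2.379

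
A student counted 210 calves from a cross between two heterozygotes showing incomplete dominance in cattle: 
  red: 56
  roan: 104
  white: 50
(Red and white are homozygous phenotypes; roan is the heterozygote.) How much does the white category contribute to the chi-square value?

0.119

With incomplete dominance, a heterozygote × heterozygote cross gives a 1:2:1 phenotypic ratio.
The 1:2:1 ratio has 4 parts, so with N = 210 the expected counts are:
  red: 210 × 1/4 = 52.5
  roan: 210 × 2/4 = 105
  white: 210 × 1/4 = 52.5
Contribution of white: (50 − 52.5)² / 52.5 = 0.1190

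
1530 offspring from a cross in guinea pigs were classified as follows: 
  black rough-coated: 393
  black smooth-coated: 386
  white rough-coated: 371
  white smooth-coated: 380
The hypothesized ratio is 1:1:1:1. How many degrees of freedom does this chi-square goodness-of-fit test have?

A goodness-of-fit test with 4 phenotype classes has df = 4 − 1 = 3.

3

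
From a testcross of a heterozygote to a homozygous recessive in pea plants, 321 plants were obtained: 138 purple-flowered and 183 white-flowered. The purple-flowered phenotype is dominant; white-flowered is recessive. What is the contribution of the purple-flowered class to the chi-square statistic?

A testcross of a heterozygote (Aa × aa) gives a 1:1 phenotypic ratio.
Expected counts for N = 321 under a 1:1 ratio (total parts = 2):
  purple-flowered: 321 × 1/2 = 160.5
  white-flowered: 321 × 1/2 = 160.5
Contribution of purple-flowered: (138 − 160.5)² / 160.5 = 3.1542

3.154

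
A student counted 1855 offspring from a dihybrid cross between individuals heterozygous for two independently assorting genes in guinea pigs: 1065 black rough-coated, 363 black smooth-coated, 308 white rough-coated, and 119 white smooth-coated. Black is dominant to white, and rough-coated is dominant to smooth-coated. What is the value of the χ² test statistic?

5.747

A dihybrid F₂ with independent assortment and complete dominance at both loci gives a 9:3:3:1 phenotypic ratio.
Total ratio parts = 16. Expected numbers out of 1855:
  black rough-coated: 1855 × 9/16 = 1043.4375
  black smooth-coated: 1855 × 3/16 = 347.8125
  white rough-coated: 1855 × 3/16 = 347.8125
  white smooth-coated: 1855 × 1/16 = 115.9375
χ² = Σ (O − E)² / E
  black rough-coated: (1065 − 1043.4375)² / 1043.4375 = 0.4456
  black smooth-coated: (363 − 347.8125)² / 347.8125 = 0.6632
  white rough-coated: (308 − 347.8125)² / 347.8125 = 4.5572
  white smooth-coated: (119 − 115.9375)² / 115.9375 = 0.0809
χ² = 0.4456 + 0.6632 + 4.5572 + 0.0809 = 5.7469 ≈ 5.747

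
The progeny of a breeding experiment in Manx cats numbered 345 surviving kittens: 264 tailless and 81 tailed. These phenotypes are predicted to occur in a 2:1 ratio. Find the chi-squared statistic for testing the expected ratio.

15.078

The 2:1 ratio has 3 parts, so with N = 345 the expected counts are:
  tailless: 345 × 2/3 = 230
  tailed: 345 × 1/3 = 115
χ² = Σ (O − E)² / E
  tailless: (264 − 230)² / 230 = 5.0261
  tailed: (81 − 115)² / 115 = 10.0522
χ² = 5.0261 + 10.0522 = 15.0783 ≈ 15.078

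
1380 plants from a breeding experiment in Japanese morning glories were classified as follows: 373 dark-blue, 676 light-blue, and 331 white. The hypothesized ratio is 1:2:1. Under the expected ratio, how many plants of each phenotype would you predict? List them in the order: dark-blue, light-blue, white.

The 1:2:1 ratio has 4 parts, so with N = 1380 the expected counts are:
  dark-blue: 1380 × 1/4 = 345
  light-blue: 1380 × 2/4 = 690
  white: 1380 × 1/4 = 345

345, 690, 345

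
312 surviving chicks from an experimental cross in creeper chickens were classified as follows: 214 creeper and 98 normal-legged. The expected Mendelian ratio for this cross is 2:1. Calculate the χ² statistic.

0.519

Expected counts for N = 312 under a 2:1 ratio (total parts = 3):
  creeper: 312 × 2/3 = 208
  normal-legged: 312 × 1/3 = 104
χ² = Σ (O − E)² / E
  creeper: (214 − 208)² / 208 = 0.1731
  normal-legged: (98 − 104)² / 104 = 0.3462
χ² = 0.1731 + 0.3462 = 0.5193 ≈ 0.519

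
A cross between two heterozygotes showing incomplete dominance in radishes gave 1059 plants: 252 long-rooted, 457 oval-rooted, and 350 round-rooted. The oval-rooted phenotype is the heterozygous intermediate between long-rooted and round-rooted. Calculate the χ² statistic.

With incomplete dominance, a heterozygote × heterozygote cross gives a 1:2:1 phenotypic ratio.
The 1:2:1 ratio has 4 parts, so with N = 1059 the expected counts are:
  long-rooted: 1059 × 1/4 = 264.75
  oval-rooted: 1059 × 2/4 = 529.5
  round-rooted: 1059 × 1/4 = 264.75
χ² = Σ (O − E)² / E
  long-rooted: (252 − 264.75)² / 264.75 = 0.6140
  oval-rooted: (457 − 529.5)² / 529.5 = 9.9268
  round-rooted: (350 − 264.75)² / 264.75 = 27.4507
χ² = 0.6140 + 9.9268 + 27.4507 = 37.9915 ≈ 37.992

37.992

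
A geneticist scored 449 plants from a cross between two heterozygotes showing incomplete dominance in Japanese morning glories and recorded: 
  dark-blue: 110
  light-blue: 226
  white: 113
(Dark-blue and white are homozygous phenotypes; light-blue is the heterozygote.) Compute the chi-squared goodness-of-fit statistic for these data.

With incomplete dominance, a heterozygote × heterozygote cross gives a 1:2:1 phenotypic ratio.
Under the 1:2:1 hypothesis (Σ ratio = 4, N = 449):
  dark-blue: 449 × 1/4 = 112.25
  light-blue: 449 × 2/4 = 224.5
  white: 449 × 1/4 = 112.25
χ² = Σ (O − E)² / E
  dark-blue: (110 − 112.25)² / 112.25 = 0.0451
  light-blue: (226 − 224.5)² / 224.5 = 0.0100
  white: (113 − 112.25)² / 112.25 = 0.0050
χ² = 0.0451 + 0.0100 + 0.0050 = 0.0601 ≈ 0.060

0.060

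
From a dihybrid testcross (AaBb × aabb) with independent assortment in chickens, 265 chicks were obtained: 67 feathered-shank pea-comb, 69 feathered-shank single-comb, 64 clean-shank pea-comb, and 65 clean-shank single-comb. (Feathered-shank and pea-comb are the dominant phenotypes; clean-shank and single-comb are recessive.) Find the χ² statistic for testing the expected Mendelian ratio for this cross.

0.223

A dihybrid testcross with independent assortment gives a 1:1:1:1 ratio.
Under the 1:1:1:1 hypothesis (Σ ratio = 4, N = 265):
  feathered-shank pea-comb: 265 × 1/4 = 66.25
  feathered-shank single-comb: 265 × 1/4 = 66.25
  clean-shank pea-comb: 265 × 1/4 = 66.25
  clean-shank single-comb: 265 × 1/4 = 66.25
χ² = Σ (O − E)² / E
  feathered-shank pea-comb: (67 − 66.25)² / 66.25 = 0.0085
  feathered-shank single-comb: (69 − 66.25)² / 66.25 = 0.1142
  clean-shank pea-comb: (64 − 66.25)² / 66.25 = 0.0764
  clean-shank single-comb: (65 − 66.25)² / 66.25 = 0.0236
χ² = 0.0085 + 0.1142 + 0.0764 + 0.0236 = 0.2227 ≈ 0.223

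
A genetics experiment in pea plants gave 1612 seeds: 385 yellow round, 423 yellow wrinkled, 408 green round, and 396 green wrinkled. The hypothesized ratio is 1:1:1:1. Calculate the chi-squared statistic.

1.980

Expected counts for N = 1612 under a 1:1:1:1 ratio (total parts = 4):
  yellow round: 1612 × 1/4 = 403
  yellow wrinkled: 1612 × 1/4 = 403
  green round: 1612 × 1/4 = 403
  green wrinkled: 1612 × 1/4 = 403
χ² = Σ (O − E)² / E
  yellow round: (385 − 403)² / 403 = 0.8040
  yellow wrinkled: (423 − 403)² / 403 = 0.9926
  green round: (408 − 403)² / 403 = 0.0620
  green wrinkled: (396 − 403)² / 403 = 0.1216
χ² = 0.8040 + 0.9926 + 0.0620 + 0.1216 = 1.9802 ≈ 1.980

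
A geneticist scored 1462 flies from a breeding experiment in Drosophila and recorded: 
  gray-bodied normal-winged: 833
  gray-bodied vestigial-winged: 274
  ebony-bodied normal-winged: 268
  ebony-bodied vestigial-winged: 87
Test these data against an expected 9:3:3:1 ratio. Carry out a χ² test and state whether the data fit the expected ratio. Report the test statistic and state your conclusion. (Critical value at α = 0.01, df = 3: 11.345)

The 9:3:3:1 ratio has 16 parts, so with N = 1462 the expected counts are:
  gray-bodied normal-winged: 1462 × 9/16 = 822.375
  gray-bodied vestigial-winged: 1462 × 3/16 = 274.125
  ebony-bodied normal-winged: 1462 × 3/16 = 274.125
  ebony-bodied vestigial-winged: 1462 × 1/16 = 91.375
χ² = Σ (O − E)² / E
  gray-bodied normal-winged: (833 − 822.375)² / 822.375 = 0.1373
  gray-bodied vestigial-winged: (274 − 274.125)² / 274.125 = 0.0001
  ebony-bodied normal-winged: (268 − 274.125)² / 274.125 = 0.1369
  ebony-bodied vestigial-winged: (87 − 91.375)² / 91.375 = 0.2095
χ² = 0.1373 + 0.0001 + 0.1369 + 0.2095 = 0.4838 ≈ 0.484
Degrees of freedom = 4 − 1 = 3; critical value at α = 0.01 is 11.345.
Since 0.484 < 11.345, we fail to reject the null hypothesis — the data are consistent with the 9:3:3:1 ratio.

0.484; consistent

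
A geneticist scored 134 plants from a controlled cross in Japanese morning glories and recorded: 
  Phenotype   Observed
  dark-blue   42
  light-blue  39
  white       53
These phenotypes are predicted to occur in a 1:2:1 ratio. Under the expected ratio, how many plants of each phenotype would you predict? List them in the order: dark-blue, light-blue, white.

Under the 1:2:1 hypothesis (Σ ratio = 4, N = 134):
  dark-blue: 134 × 1/4 = 33.5
  light-blue: 134 × 2/4 = 67
  white: 134 × 1/4 = 33.5

33.5, 67, 33.5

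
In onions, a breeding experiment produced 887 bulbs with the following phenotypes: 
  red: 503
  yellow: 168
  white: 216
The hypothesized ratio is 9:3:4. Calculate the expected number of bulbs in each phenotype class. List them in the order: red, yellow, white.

Expected counts for N = 887 under a 9:3:4 ratio (total parts = 16):
  red: 887 × 9/16 = 498.9375
  yellow: 887 × 3/16 = 166.3125
  white: 887 × 4/16 = 221.75

498.9375, 166.3125, 221.75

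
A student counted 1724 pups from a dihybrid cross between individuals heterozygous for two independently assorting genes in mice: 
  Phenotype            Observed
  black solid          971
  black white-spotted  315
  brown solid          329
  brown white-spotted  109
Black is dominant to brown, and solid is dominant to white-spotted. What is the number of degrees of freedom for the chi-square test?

A dihybrid F₂ with independent assortment and complete dominance at both loci gives a 9:3:3:1 phenotypic ratio.
A goodness-of-fit test with 4 phenotype classes has df = 4 − 1 = 3.

3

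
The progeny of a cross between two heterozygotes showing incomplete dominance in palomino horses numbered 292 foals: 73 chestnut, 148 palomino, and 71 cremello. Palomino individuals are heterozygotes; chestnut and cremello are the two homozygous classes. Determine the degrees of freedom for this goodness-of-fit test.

With incomplete dominance, a heterozygote × heterozygote cross gives a 1:2:1 phenotypic ratio.
A goodness-of-fit test with 3 phenotype classes has df = 3 − 1 = 2.

2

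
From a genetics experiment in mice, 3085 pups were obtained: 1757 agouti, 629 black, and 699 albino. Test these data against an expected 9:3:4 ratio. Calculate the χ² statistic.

11.459

Total ratio parts = 16. Expected numbers out of 3085:
  agouti: 3085 × 9/16 = 1735.3125
  black: 3085 × 3/16 = 578.4375
  albino: 3085 × 4/16 = 771.25
χ² = Σ (O − E)² / E
  agouti: (1757 − 1735.3125)² / 1735.3125 = 0.2710
  black: (629 − 578.4375)² / 578.4375 = 4.4198
  albino: (699 − 771.25)² / 771.25 = 6.7683
χ² = 0.2710 + 4.4198 + 6.7683 = 11.4591 ≈ 11.459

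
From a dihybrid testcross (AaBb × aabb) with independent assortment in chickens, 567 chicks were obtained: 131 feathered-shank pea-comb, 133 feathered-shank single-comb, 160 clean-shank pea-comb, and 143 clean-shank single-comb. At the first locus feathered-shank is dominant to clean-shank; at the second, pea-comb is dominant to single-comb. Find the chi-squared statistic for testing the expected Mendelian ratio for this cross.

3.716

A dihybrid testcross with independent assortment gives a 1:1:1:1 ratio.
Under the 1:1:1:1 hypothesis (Σ ratio = 4, N = 567):
  feathered-shank pea-comb: 567 × 1/4 = 141.75
  feathered-shank single-comb: 567 × 1/4 = 141.75
  clean-shank pea-comb: 567 × 1/4 = 141.75
  clean-shank single-comb: 567 × 1/4 = 141.75
χ² = Σ (O − E)² / E
  feathered-shank pea-comb: (131 − 141.75)² / 141.75 = 0.8153
  feathered-shank single-comb: (133 − 141.75)² / 141.75 = 0.5401
  clean-shank pea-comb: (160 − 141.75)² / 141.75 = 2.3496
  clean-shank single-comb: (143 − 141.75)² / 141.75 = 0.0110
χ² = 0.8153 + 0.5401 + 2.3496 + 0.0110 = 3.716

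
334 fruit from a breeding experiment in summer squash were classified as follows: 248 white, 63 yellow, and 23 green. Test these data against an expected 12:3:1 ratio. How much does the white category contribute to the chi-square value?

Total ratio parts = 16. Expected numbers out of 334:
  white: 334 × 12/16 = 250.5
  yellow: 334 × 3/16 = 62.625
  green: 334 × 1/16 = 20.875
Contribution of white: (248 − 250.5)² / 250.5 = 0.0250

0.025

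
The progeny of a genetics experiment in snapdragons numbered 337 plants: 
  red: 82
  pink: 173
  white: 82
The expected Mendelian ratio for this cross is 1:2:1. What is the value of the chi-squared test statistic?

Under the 1:2:1 hypothesis (Σ ratio = 4, N = 337):
  red: 337 × 1/4 = 84.25
  pink: 337 × 2/4 = 168.5
  white: 337 × 1/4 = 84.25
χ² = Σ (O − E)² / E
  red: (82 − 84.25)² / 84.25 = 0.0601
  pink: (173 − 168.5)² / 168.5 = 0.1202
  white: (82 − 84.25)² / 84.25 = 0.0601
χ² = 0.0601 + 0.1202 + 0.0601 = 0.2404 ≈ 0.240

0.240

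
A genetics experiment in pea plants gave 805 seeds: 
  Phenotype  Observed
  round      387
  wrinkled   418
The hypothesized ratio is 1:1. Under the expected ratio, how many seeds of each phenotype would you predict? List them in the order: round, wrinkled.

402.5, 402.5

Total ratio parts = 2. Expected numbers out of 805:
  round: 805 × 1/2 = 402.5
  wrinkled: 805 × 1/2 = 402.5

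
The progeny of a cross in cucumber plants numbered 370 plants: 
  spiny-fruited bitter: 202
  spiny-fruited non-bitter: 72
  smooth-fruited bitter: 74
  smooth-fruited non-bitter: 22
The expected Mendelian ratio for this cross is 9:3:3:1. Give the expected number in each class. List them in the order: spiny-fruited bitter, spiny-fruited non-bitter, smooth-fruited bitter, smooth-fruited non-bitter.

208.125, 69.375, 69.375, 23.125

Total ratio parts = 16. Expected numbers out of 370:
  spiny-fruited bitter: 370 × 9/16 = 208.125
  spiny-fruited non-bitter: 370 × 3/16 = 69.375
  smooth-fruited bitter: 370 × 3/16 = 69.375
  smooth-fruited non-bitter: 370 × 1/16 = 23.125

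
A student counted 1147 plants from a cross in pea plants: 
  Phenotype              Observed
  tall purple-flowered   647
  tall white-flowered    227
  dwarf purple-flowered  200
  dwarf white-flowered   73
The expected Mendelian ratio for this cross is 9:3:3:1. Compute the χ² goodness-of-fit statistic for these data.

1.747

Total ratio parts = 16. Expected numbers out of 1147:
  tall purple-flowered: 1147 × 9/16 = 645.1875
  tall white-flowered: 1147 × 3/16 = 215.0625
  dwarf purple-flowered: 1147 × 3/16 = 215.0625
  dwarf white-flowered: 1147 × 1/16 = 71.6875
χ² = Σ (O − E)² / E
  tall purple-flowered: (647 − 645.1875)² / 645.1875 = 0.0051
  tall white-flowered: (227 − 215.0625)² / 215.0625 = 0.6626
  dwarf purple-flowered: (200 − 215.0625)² / 215.0625 = 1.0549
  dwarf white-flowered: (73 − 71.6875)² / 71.6875 = 0.0240
χ² = 0.0051 + 0.6626 + 1.0549 + 0.0240 = 1.7466 ≈ 1.747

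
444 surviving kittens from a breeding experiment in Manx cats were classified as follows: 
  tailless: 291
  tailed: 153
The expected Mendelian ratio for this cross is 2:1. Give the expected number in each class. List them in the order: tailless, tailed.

Under the 2:1 hypothesis (Σ ratio = 3, N = 444):
  tailless: 444 × 2/3 = 296
  tailed: 444 × 1/3 = 148

296, 148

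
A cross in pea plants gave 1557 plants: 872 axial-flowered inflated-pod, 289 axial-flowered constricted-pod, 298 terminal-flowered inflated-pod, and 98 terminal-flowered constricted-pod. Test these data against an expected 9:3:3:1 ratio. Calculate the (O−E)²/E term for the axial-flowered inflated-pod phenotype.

The 9:3:3:1 ratio has 16 parts, so with N = 1557 the expected counts are:
  axial-flowered inflated-pod: 1557 × 9/16 = 875.8125
  axial-flowered constricted-pod: 1557 × 3/16 = 291.9375
  terminal-flowered inflated-pod: 1557 × 3/16 = 291.9375
  terminal-flowered constricted-pod: 1557 × 1/16 = 97.3125
Contribution of axial-flowered inflated-pod: (872 − 875.8125)² / 875.8125 = 0.0166

0.017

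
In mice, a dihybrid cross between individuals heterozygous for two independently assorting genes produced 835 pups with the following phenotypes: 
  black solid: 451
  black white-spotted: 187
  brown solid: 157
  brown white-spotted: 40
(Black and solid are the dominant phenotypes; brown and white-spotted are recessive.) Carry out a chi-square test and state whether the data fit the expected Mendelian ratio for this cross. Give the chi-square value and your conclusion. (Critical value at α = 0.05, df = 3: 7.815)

9.508; not consistent

A dihybrid F₂ with independent assortment and complete dominance at both loci gives a 9:3:3:1 phenotypic ratio.
Expected counts for N = 835 under a 9:3:3:1 ratio (total parts = 16):
  black solid: 835 × 9/16 = 469.6875
  black white-spotted: 835 × 3/16 = 156.5625
  brown solid: 835 × 3/16 = 156.5625
  brown white-spotted: 835 × 1/16 = 52.1875
χ² = Σ (O − E)² / E
  black solid: (451 − 469.6875)² / 469.6875 = 0.7435
  black white-spotted: (187 − 156.5625)² / 156.5625 = 5.9174
  brown solid: (157 − 156.5625)² / 156.5625 = 0.0012
  brown white-spotted: (40 − 52.1875)² / 52.1875 = 2.8462
χ² = 0.7435 + 5.9174 + 0.0012 + 2.8462 = 9.5083 ≈ 9.508
Degrees of freedom = 4 − 1 = 3; critical value at α = 0.05 is 7.815.
Since 9.508 > 7.815, we reject the null hypothesis — the data do not fit the 9:3:3:1 ratio.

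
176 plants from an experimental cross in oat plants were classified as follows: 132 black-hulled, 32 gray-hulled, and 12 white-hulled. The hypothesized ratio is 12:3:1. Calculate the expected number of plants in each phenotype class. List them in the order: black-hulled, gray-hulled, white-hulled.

132, 33, 11

Under the 12:3:1 hypothesis (Σ ratio = 16, N = 176):
  black-hulled: 176 × 12/16 = 132
  gray-hulled: 176 × 3/16 = 33
  white-hulled: 176 × 1/16 = 11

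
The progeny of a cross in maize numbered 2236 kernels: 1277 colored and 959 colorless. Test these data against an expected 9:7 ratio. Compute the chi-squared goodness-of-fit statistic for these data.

0.673

Expected counts for N = 2236 under a 9:7 ratio (total parts = 16):
  colored: 2236 × 9/16 = 1257.75
  colorless: 2236 × 7/16 = 978.25
χ² = Σ (O − E)² / E
  colored: (1277 − 1257.75)² / 1257.75 = 0.2946
  colorless: (959 − 978.25)² / 978.25 = 0.3788
χ² = 0.2946 + 0.3788 = 0.6734 ≈ 0.673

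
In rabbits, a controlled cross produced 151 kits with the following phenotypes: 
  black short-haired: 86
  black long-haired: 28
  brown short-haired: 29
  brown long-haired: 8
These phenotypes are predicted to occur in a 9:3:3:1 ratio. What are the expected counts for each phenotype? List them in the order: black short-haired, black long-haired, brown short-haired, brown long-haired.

84.9375, 28.3125, 28.3125, 9.4375

Total ratio parts = 16. Expected numbers out of 151:
  black short-haired: 151 × 9/16 = 84.9375
  black long-haired: 151 × 3/16 = 28.3125
  brown short-haired: 151 × 3/16 = 28.3125
  brown long-haired: 151 × 1/16 = 9.4375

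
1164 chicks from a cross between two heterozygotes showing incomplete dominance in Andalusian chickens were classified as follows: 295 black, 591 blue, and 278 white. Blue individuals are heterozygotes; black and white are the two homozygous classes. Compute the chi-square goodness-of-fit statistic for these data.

0.775

With incomplete dominance, a heterozygote × heterozygote cross gives a 1:2:1 phenotypic ratio.
The 1:2:1 ratio has 4 parts, so with N = 1164 the expected counts are:
  black: 1164 × 1/4 = 291
  blue: 1164 × 2/4 = 582
  white: 1164 × 1/4 = 291
χ² = Σ (O − E)² / E
  black: (295 − 291)² / 291 = 0.0550
  blue: (591 − 582)² / 582 = 0.1392
  white: (278 − 291)² / 291 = 0.5808
χ² = 0.0550 + 0.1392 + 0.5808 = 0.775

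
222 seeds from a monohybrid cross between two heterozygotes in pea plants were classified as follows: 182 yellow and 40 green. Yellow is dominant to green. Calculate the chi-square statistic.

5.772

For a monohybrid cross between heterozygotes with complete dominance, the expected phenotypic ratio is 3:1.
Expected counts for N = 222 under a 3:1 ratio (total parts = 4):
  yellow: 222 × 3/4 = 166.5
  green: 222 × 1/4 = 55.5
χ² = Σ (O − E)² / E
  yellow: (182 − 166.5)² / 166.5 = 1.4429
  green: (40 − 55.5)² / 55.5 = 4.3288
χ² = 1.4429 + 4.3288 = 5.7717 ≈ 5.772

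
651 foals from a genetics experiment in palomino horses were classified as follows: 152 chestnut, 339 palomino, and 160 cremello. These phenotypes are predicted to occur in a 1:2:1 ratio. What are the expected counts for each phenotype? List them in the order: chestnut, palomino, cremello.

162.75, 325.5, 162.75

Expected counts for N = 651 under a 1:2:1 ratio (total parts = 4):
  chestnut: 651 × 1/4 = 162.75
  palomino: 651 × 2/4 = 325.5
  cremello: 651 × 1/4 = 162.75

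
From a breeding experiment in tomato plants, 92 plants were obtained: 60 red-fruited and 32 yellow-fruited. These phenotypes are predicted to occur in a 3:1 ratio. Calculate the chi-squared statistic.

4.696

The 3:1 ratio has 4 parts, so with N = 92 the expected counts are:
  red-fruited: 92 × 3/4 = 69
  yellow-fruited: 92 × 1/4 = 23
χ² = Σ (O − E)² / E
  red-fruited: (60 − 69)² / 69 = 1.1739
  yellow-fruited: (32 − 23)² / 23 = 3.5217
χ² = 1.1739 + 3.5217 = 4.6956 ≈ 4.696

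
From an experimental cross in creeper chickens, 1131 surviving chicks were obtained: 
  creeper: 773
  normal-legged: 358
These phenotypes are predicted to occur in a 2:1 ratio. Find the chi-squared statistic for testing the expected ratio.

Total ratio parts = 3. Expected numbers out of 1131:
  creeper: 1131 × 2/3 = 754
  normal-legged: 1131 × 1/3 = 377
χ² = Σ (O − E)² / E
  creeper: (773 − 754)² / 754 = 0.4788
  normal-legged: (358 − 377)² / 377 = 0.9576
χ² = 0.4788 + 0.9576 = 1.4364 ≈ 1.436

1.436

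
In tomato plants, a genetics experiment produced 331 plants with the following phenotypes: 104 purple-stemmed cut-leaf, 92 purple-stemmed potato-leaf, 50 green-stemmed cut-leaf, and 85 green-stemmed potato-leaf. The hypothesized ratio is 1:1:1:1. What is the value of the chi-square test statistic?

The 1:1:1:1 ratio has 4 parts, so with N = 331 the expected counts are:
  purple-stemmed cut-leaf: 331 × 1/4 = 82.75
  purple-stemmed potato-leaf: 331 × 1/4 = 82.75
  green-stemmed cut-leaf: 331 × 1/4 = 82.75
  green-stemmed potato-leaf: 331 × 1/4 = 82.75
χ² = Σ (O − E)² / E
  purple-stemmed cut-leaf: (104 − 82.75)² / 82.75 = 5.4569
  purple-stemmed potato-leaf: (92 − 82.75)² / 82.75 = 1.0340
  green-stemmed cut-leaf: (50 − 82.75)² / 82.75 = 12.9615
  green-stemmed potato-leaf: (85 − 82.75)² / 82.75 = 0.0612
χ² = 5.4569 + 1.0340 + 12.9615 + 0.0612 = 19.5136 ≈ 19.514

19.514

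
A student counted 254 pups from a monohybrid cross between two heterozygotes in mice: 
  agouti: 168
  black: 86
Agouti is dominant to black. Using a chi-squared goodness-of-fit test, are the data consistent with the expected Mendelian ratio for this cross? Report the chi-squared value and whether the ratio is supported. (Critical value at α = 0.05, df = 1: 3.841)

For a monohybrid cross between heterozygotes with complete dominance, the expected phenotypic ratio is 3:1.
The 3:1 ratio has 4 parts, so with N = 254 the expected counts are:
  agouti: 254 × 3/4 = 190.5
  black: 254 × 1/4 = 63.5
χ² = Σ (O − E)² / E
  agouti: (168 − 190.5)² / 190.5 = 2.6575
  black: (86 − 63.5)² / 63.5 = 7.9724
χ² = 2.6575 + 7.9724 = 10.6299 ≈ 10.630
Degrees of freedom = 2 − 1 = 1; critical value at α = 0.05 is 3.841.
Since 10.630 > 3.841, we reject the null hypothesis — the data do not fit the 3:1 ratio.

10.630; not consistent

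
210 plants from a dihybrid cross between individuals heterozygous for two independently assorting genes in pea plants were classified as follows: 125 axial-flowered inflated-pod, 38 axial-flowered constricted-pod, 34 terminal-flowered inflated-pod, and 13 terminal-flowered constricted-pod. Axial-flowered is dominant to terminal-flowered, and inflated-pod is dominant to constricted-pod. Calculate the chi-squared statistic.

1.183

A dihybrid F₂ with independent assortment and complete dominance at both loci gives a 9:3:3:1 phenotypic ratio.
Under the 9:3:3:1 hypothesis (Σ ratio = 16, N = 210):
  axial-flowered inflated-pod: 210 × 9/16 = 118.125
  axial-flowered constricted-pod: 210 × 3/16 = 39.375
  terminal-flowered inflated-pod: 210 × 3/16 = 39.375
  terminal-flowered constricted-pod: 210 × 1/16 = 13.125
χ² = Σ (O − E)² / E
  axial-flowered inflated-pod: (125 − 118.125)² / 118.125 = 0.4001
  axial-flowered constricted-pod: (38 − 39.375)² / 39.375 = 0.0480
  terminal-flowered inflated-pod: (34 − 39.375)² / 39.375 = 0.7337
  terminal-flowered constricted-pod: (13 − 13.125)² / 13.125 = 0.0012
χ² = 0.4001 + 0.0480 + 0.7337 + 0.0012 = 1.183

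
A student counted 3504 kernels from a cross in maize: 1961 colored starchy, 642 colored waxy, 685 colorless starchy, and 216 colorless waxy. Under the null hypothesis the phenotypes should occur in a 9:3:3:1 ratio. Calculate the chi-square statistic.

Expected counts for N = 3504 under a 9:3:3:1 ratio (total parts = 16):
  colored starchy: 3504 × 9/16 = 1971
  colored waxy: 3504 × 3/16 = 657
  colorless starchy: 3504 × 3/16 = 657
  colorless waxy: 3504 × 1/16 = 219
χ² = Σ (O − E)² / E
  colored starchy: (1961 − 1971)² / 1971 = 0.0507
  colored waxy: (642 − 657)² / 657 = 0.3425
  colorless starchy: (685 − 657)² / 657 = 1.1933
  colorless waxy: (216 − 219)² / 219 = 0.0411
χ² = 0.0507 + 0.3425 + 1.1933 + 0.0411 = 1.6276 ≈ 1.628

1.628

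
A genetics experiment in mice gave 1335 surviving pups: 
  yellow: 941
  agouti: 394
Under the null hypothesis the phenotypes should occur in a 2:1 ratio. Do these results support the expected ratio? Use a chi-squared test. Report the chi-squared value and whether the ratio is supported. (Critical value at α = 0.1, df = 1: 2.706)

Under the 2:1 hypothesis (Σ ratio = 3, N = 1335):
  yellow: 1335 × 2/3 = 890
  agouti: 1335 × 1/3 = 445
χ² = Σ (O − E)² / E
  yellow: (941 − 890)² / 890 = 2.9225
  agouti: (394 − 445)² / 445 = 5.8449
χ² = 2.9225 + 5.8449 = 8.7674 ≈ 8.767
Degrees of freedom = 2 − 1 = 1; critical value at α = 0.1 is 2.706.
Since 8.767 > 2.706, we reject the null hypothesis — the data do not fit the 2:1 ratio.

8.767; not consistent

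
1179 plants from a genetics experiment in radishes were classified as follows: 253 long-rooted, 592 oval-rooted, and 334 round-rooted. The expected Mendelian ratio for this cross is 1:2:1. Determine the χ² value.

Total ratio parts = 4. Expected numbers out of 1179:
  long-rooted: 1179 × 1/4 = 294.75
  oval-rooted: 1179 × 2/4 = 589.5
  round-rooted: 1179 × 1/4 = 294.75
χ² = Σ (O − E)² / E
  long-rooted: (253 − 294.75)² / 294.75 = 5.9137
  oval-rooted: (592 − 589.5)² / 589.5 = 0.0106
  round-rooted: (334 − 294.75)² / 294.75 = 5.2267
χ² = 5.9137 + 0.0106 + 5.2267 = 11.151

11.151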